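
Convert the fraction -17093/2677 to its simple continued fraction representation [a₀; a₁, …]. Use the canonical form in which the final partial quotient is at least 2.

-17093 = -7·2677 + 1646, so a_0 = -7
2677 = 1·1646 + 1031, so a_1 = 1
1646 = 1·1031 + 615, so a_2 = 1
1031 = 1·615 + 416, so a_3 = 1
615 = 1·416 + 199, so a_4 = 1
416 = 2·199 + 18, so a_5 = 2
199 = 11·18 + 1, so a_6 = 11
18 = 18·1 + 0, so a_7 = 18

[-7; 1, 1, 1, 1, 2, 11, 18]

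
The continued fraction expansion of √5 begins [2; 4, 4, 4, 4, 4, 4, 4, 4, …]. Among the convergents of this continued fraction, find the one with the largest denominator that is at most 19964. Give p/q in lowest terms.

a_0 = 2: 2/1  (≤ bound)
a_1 = 4: 9/4  (≤ bound)
a_2 = 4: 38/17  (≤ bound)
a_3 = 4: 161/72  (≤ bound)
a_4 = 4: 682/305  (≤ bound)
a_5 = 4: 2889/1292  (≤ bound)
a_6 = 4: 12238/5473  (≤ bound)
a_7 = 4: 51841/23184  (> 19964, stop)

12238/5473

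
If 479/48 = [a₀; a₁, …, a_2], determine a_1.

479 ÷ 48 → quotient 9, remainder 47
48 ÷ 47 → quotient 1, remainder 1

1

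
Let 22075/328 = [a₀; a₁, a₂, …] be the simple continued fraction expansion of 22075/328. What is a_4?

6

22075 ÷ 328 → quotient 67, remainder 99
328 ÷ 99 → quotient 3, remainder 31
99 ÷ 31 → quotient 3, remainder 6
31 ÷ 6 → quotient 5, remainder 1
6 ÷ 1 → quotient 6, remainder 0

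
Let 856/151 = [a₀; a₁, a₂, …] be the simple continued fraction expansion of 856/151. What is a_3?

50

Apply division with remainder until the remainder is 0:
856 = 5·151 + 101, so a_0 = 5
151 = 1·101 + 50, so a_1 = 1
101 = 2·50 + 1, so a_2 = 2
50 = 50·1 + 0, so a_3 = 50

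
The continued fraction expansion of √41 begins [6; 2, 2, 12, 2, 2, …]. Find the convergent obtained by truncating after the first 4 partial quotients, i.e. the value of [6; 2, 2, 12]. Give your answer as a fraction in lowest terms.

Start with 12.
2 + 1/(12/1) = 2 + 1/12 = 25/12
2 + 1/(25/12) = 2 + 12/25 = 62/25
6 + 1/(62/25) = 6 + 25/62 = 397/62

397/62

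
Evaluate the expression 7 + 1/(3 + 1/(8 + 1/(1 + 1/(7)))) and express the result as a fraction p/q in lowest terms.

Start with 7.
1 + 1/(7/1) = 1 + 1/7 = 8/7
8 + 1/(8/7) = 8 + 7/8 = 71/8
3 + 1/(71/8) = 3 + 8/71 = 221/71
7 + 1/(221/71) = 7 + 71/221 = 1618/221

1618/221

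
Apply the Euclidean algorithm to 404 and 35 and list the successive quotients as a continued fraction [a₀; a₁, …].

[11; 1, 1, 5, 3]

⌊404/35⌋ = 11, remainder 19
⌊35/19⌋ = 1, remainder 16
⌊19/16⌋ = 1, remainder 3
⌊16/3⌋ = 5, remainder 1
⌊3/1⌋ = 3, remainder 0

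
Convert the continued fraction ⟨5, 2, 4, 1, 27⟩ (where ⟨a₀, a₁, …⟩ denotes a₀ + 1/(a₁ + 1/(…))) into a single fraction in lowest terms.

1669/306

Collapse the nested fraction from the inside out:
Start with 27.
1 + 1/(27/1) = 1 + 1/27 = 28/27
4 + 1/(28/27) = 4 + 27/28 = 139/28
2 + 1/(139/28) = 2 + 28/139 = 306/139
5 + 1/(306/139) = 5 + 139/306 = 1669/306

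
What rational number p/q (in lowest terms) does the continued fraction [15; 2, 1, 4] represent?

a_0 = 15: 15/1
a_1 = 2: 31/2
a_2 = 1: 46/3
a_3 = 4: 215/14

215/14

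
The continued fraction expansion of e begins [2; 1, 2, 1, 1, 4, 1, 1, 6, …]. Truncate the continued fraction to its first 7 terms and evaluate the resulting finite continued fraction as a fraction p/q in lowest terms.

106/39

Build up convergents one term at a time:
a_0 = 2: 2/1
a_1 = 1: 3/1
a_2 = 2: 8/3
a_3 = 1: 11/4
a_4 = 1: 19/7
a_5 = 4: 87/32
a_6 = 1: 106/39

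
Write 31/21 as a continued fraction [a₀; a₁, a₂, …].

[1; 2, 10]

Run the Euclidean algorithm, recording each quotient:
31 = 1·21 + 10, so a_0 = 1
21 = 2·10 + 1, so a_1 = 2
10 = 10·1 + 0, so a_2 = 10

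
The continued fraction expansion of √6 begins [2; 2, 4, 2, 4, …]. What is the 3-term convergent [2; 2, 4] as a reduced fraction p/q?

Compute successive convergents:
a_0 = 2: 2/1
a_1 = 2: 5/2
a_2 = 4: 22/9

22/9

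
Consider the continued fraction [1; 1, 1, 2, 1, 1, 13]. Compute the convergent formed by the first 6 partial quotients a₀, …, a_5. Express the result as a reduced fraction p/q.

19/12

Start with 1.
1 + 1/(1/1) = 1 + 1/1 = 2/1
2 + 1/(2/1) = 2 + 1/2 = 5/2
1 + 1/(5/2) = 1 + 2/5 = 7/5
1 + 1/(7/5) = 1 + 5/7 = 12/7
1 + 1/(12/7) = 1 + 7/12 = 19/12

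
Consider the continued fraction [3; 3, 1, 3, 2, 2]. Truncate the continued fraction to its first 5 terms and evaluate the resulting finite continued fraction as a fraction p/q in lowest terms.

111/34

Work from the innermost term outward:
Start with 2.
3 + 1/(2/1) = 3 + 1/2 = 7/2
1 + 1/(7/2) = 1 + 2/7 = 9/7
3 + 1/(9/7) = 3 + 7/9 = 34/9
3 + 1/(34/9) = 3 + 9/34 = 111/34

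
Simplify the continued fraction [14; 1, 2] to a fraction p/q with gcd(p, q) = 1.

44/3

Start with 2.
1 + 1/(2/1) = 1 + 1/2 = 3/2
14 + 1/(3/2) = 14 + 2/3 = 44/3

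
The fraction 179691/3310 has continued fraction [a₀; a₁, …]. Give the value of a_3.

179691 ÷ 3310 → quotient 54, remainder 951
3310 ÷ 951 → quotient 3, remainder 457
951 ÷ 457 → quotient 2, remainder 37
457 ÷ 37 → quotient 12, remainder 13

12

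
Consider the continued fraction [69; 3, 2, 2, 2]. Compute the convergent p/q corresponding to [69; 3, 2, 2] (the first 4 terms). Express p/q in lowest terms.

1178/17

Starting at the tail and folding back:
Start with 2.
2 + 1/(2/1) = 2 + 1/2 = 5/2
3 + 1/(5/2) = 3 + 2/5 = 17/5
69 + 1/(17/5) = 69 + 5/17 = 1178/17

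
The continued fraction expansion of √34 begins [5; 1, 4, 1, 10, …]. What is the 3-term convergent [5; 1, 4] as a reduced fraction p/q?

Start with 4.
1 + 1/(4/1) = 1 + 1/4 = 5/4
5 + 1/(5/4) = 5 + 4/5 = 29/5

29/5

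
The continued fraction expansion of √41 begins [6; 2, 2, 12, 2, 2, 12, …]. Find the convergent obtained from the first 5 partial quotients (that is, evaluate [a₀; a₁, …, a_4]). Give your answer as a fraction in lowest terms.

Build up convergents one term at a time:
a_0 = 6: 6/1
a_1 = 2: 13/2
a_2 = 2: 32/5
a_3 = 12: 397/62
a_4 = 2: 826/129

826/129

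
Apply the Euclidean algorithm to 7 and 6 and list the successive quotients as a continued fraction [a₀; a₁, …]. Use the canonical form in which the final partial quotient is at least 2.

7 = 1·6 + 1, so a_0 = 1
6 = 6·1 + 0, so a_1 = 6

[1; 6]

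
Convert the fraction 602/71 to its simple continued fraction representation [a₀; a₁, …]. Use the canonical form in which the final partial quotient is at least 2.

[8; 2, 11, 3]

602 ÷ 71 → quotient 8, remainder 34
71 ÷ 34 → quotient 2, remainder 3
34 ÷ 3 → quotient 11, remainder 1
3 ÷ 1 → quotient 3, remainder 0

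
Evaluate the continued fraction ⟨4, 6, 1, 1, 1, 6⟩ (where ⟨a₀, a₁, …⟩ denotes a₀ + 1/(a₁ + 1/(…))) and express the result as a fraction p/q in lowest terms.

552/133

a_0 = 4: 4/1
a_1 = 6: 25/6
a_2 = 1: 29/7
a_3 = 1: 54/13
a_4 = 1: 83/20
a_5 = 6: 552/133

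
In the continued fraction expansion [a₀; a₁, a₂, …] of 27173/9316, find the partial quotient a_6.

2

27173 ÷ 9316 → quotient 2, remainder 8541
9316 ÷ 8541 → quotient 1, remainder 775
8541 ÷ 775 → quotient 11, remainder 16
775 ÷ 16 → quotient 48, remainder 7
16 ÷ 7 → quotient 2, remainder 2
7 ÷ 2 → quotient 3, remainder 1
2 ÷ 1 → quotient 2, remainder 0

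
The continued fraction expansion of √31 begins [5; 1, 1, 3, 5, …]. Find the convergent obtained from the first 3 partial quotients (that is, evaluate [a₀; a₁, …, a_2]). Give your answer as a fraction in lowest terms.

11/2

Use the convergent recurrence hₖ = aₖ·hₖ₋₁ + hₖ₋₂ (and likewise for the denominators kₖ):
a_0 = 5: 5/1
a_1 = 1: 6/1
a_2 = 1: 11/2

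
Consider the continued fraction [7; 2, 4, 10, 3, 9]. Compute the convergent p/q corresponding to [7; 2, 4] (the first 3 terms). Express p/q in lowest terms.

Start with 4.
2 + 1/(4/1) = 2 + 1/4 = 9/4
7 + 1/(9/4) = 7 + 4/9 = 67/9

67/9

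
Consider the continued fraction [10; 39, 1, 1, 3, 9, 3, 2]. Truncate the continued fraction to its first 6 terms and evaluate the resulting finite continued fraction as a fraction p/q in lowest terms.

25785/2572

Collapse the nested fraction from the inside out:
Start with 9.
3 + 1/(9/1) = 3 + 1/9 = 28/9
1 + 1/(28/9) = 1 + 9/28 = 37/28
1 + 1/(37/28) = 1 + 28/37 = 65/37
39 + 1/(65/37) = 39 + 37/65 = 2572/65
10 + 1/(2572/65) = 10 + 65/2572 = 25785/2572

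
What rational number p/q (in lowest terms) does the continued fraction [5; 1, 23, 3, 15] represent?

a_0 = 5: 5/1
a_1 = 1: 6/1
a_2 = 23: 143/24
a_3 = 3: 435/73
a_4 = 15: 6668/1119

6668/1119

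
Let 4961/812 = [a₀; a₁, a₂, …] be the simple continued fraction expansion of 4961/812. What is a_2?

⌊4961/812⌋ = 6, remainder 89
⌊812/89⌋ = 9, remainder 11
⌊89/11⌋ = 8, remainder 1

8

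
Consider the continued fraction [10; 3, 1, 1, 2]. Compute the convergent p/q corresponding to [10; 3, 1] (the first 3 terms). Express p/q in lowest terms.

41/4

Build up convergents one term at a time:
a_0 = 10: 10/1
a_1 = 3: 31/3
a_2 = 1: 41/4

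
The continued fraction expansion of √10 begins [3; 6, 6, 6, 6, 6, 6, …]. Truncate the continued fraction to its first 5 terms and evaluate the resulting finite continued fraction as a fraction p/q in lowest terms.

4443/1405

Compute successive convergents:
a_0 = 3: 3/1
a_1 = 6: 19/6
a_2 = 6: 117/37
a_3 = 6: 721/228
a_4 = 6: 4443/1405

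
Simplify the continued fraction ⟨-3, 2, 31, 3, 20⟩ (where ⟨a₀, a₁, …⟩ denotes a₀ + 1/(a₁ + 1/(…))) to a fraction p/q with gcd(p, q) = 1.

Start with 20.
3 + 1/(20/1) = 3 + 1/20 = 61/20
31 + 1/(61/20) = 31 + 20/61 = 1911/61
2 + 1/(1911/61) = 2 + 61/1911 = 3883/1911
-3 + 1/(3883/1911) = -3 + 1911/3883 = -9738/3883

-9738/3883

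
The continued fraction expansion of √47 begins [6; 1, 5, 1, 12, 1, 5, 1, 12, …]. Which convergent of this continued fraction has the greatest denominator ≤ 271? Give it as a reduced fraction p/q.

a_0 = 6: 6/1  (≤ bound)
a_1 = 1: 7/1  (≤ bound)
a_2 = 5: 41/6  (≤ bound)
a_3 = 1: 48/7  (≤ bound)
a_4 = 12: 617/90  (≤ bound)
a_5 = 1: 665/97  (≤ bound)
a_6 = 5: 3942/575  (> 271, stop)

665/97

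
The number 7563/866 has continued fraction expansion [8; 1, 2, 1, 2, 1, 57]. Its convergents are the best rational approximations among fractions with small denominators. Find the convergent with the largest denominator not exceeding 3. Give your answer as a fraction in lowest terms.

26/3

List convergents until the denominator exceeds the bound:
a_0 = 8: 8/1  (≤ bound)
a_1 = 1: 9/1  (≤ bound)
a_2 = 2: 26/3  (≤ bound)
a_3 = 1: 35/4  (> 3, stop)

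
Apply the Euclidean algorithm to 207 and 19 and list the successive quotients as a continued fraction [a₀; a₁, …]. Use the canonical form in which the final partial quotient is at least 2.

[10; 1, 8, 2]

207 ÷ 19 → quotient 10, remainder 17
19 ÷ 17 → quotient 1, remainder 2
17 ÷ 2 → quotient 8, remainder 1
2 ÷ 1 → quotient 2, remainder 0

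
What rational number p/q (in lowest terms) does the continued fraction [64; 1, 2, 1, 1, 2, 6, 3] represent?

Start with 3.
6 + 1/(3/1) = 6 + 1/3 = 19/3
2 + 1/(19/3) = 2 + 3/19 = 41/19
1 + 1/(41/19) = 1 + 19/41 = 60/41
1 + 1/(60/41) = 1 + 41/60 = 101/60
2 + 1/(101/60) = 2 + 60/101 = 262/101
1 + 1/(262/101) = 1 + 101/262 = 363/262
64 + 1/(363/262) = 64 + 262/363 = 23494/363

23494/363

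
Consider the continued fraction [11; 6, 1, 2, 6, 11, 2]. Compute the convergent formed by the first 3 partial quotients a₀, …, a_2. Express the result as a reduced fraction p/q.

78/7

Work from the innermost term outward:
Start with 1.
6 + 1/(1/1) = 6 + 1/1 = 7/1
11 + 1/(7/1) = 11 + 1/7 = 78/7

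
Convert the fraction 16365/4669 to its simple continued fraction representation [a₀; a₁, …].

[3; 1, 1, 49, 5, 1, 7]

16365 ÷ 4669 → quotient 3, remainder 2358
4669 ÷ 2358 → quotient 1, remainder 2311
2358 ÷ 2311 → quotient 1, remainder 47
2311 ÷ 47 → quotient 49, remainder 8
47 ÷ 8 → quotient 5, remainder 7
8 ÷ 7 → quotient 1, remainder 1
7 ÷ 1 → quotient 7, remainder 0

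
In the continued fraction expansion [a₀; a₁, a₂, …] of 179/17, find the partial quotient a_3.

8

Repeatedly divide and take the remainder:
⌊179/17⌋ = 10, remainder 9
⌊17/9⌋ = 1, remainder 8
⌊9/8⌋ = 1, remainder 1
⌊8/1⌋ = 8, remainder 0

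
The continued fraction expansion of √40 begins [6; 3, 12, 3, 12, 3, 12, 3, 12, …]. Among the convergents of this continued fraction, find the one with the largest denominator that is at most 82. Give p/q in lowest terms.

a_0 = 6: 6/1  (≤ bound)
a_1 = 3: 19/3  (≤ bound)
a_2 = 12: 234/37  (≤ bound)
a_3 = 3: 721/114  (> 82, stop)

234/37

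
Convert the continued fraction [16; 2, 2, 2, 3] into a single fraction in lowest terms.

Work from the innermost term outward:
Start with 3.
2 + 1/(3/1) = 2 + 1/3 = 7/3
2 + 1/(7/3) = 2 + 3/7 = 17/7
2 + 1/(17/7) = 2 + 7/17 = 41/17
16 + 1/(41/17) = 16 + 17/41 = 673/41

673/41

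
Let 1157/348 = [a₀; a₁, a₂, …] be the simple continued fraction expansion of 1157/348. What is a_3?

1157 ÷ 348 → quotient 3, remainder 113
348 ÷ 113 → quotient 3, remainder 9
113 ÷ 9 → quotient 12, remainder 5
9 ÷ 5 → quotient 1, remainder 4

1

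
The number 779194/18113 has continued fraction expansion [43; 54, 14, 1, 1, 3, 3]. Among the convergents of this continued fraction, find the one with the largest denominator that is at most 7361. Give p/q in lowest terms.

List convergents until the denominator exceeds the bound:
a_0 = 43: 43/1  (≤ bound)
a_1 = 54: 2323/54  (≤ bound)
a_2 = 14: 32565/757  (≤ bound)
a_3 = 1: 34888/811  (≤ bound)
a_4 = 1: 67453/1568  (≤ bound)
a_5 = 3: 237247/5515  (≤ bound)
a_6 = 3: 779194/18113  (> 7361, stop)

237247/5515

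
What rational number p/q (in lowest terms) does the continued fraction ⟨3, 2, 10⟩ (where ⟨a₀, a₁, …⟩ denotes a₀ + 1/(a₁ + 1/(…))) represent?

Starting at the tail and folding back:
Start with 10.
2 + 1/(10/1) = 2 + 1/10 = 21/10
3 + 1/(21/10) = 3 + 10/21 = 73/21

73/21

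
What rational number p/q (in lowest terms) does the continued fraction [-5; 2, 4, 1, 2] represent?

Use the convergent recurrence hₖ = aₖ·hₖ₋₁ + hₖ₋₂ (and likewise for the denominators kₖ):
a_0 = -5: -5/1
a_1 = 2: -9/2
a_2 = 4: -41/9
a_3 = 1: -50/11
a_4 = 2: -141/31

-141/31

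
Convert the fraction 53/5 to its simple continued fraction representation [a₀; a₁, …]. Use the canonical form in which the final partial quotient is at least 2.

[10; 1, 1, 2]

53 = 10·5 + 3, so a_0 = 10
5 = 1·3 + 2, so a_1 = 1
3 = 1·2 + 1, so a_2 = 1
2 = 2·1 + 0, so a_3 = 2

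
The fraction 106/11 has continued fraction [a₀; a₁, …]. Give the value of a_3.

106 ÷ 11 → quotient 9, remainder 7
11 ÷ 7 → quotient 1, remainder 4
7 ÷ 4 → quotient 1, remainder 3
4 ÷ 3 → quotient 1, remainder 1

1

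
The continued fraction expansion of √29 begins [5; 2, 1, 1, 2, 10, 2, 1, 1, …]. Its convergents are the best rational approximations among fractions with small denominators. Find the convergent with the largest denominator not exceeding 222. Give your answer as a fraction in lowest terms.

a_0 = 5: 5/1  (≤ bound)
a_1 = 2: 11/2  (≤ bound)
a_2 = 1: 16/3  (≤ bound)
a_3 = 1: 27/5  (≤ bound)
a_4 = 2: 70/13  (≤ bound)
a_5 = 10: 727/135  (≤ bound)
a_6 = 2: 1524/283  (> 222, stop)

727/135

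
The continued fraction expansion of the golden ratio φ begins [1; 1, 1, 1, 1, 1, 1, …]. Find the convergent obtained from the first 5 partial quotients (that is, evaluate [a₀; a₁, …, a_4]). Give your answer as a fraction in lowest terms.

8/5

a_0 = 1: 1/1
a_1 = 1: 2/1
a_2 = 1: 3/2
a_3 = 1: 5/3
a_4 = 1: 8/5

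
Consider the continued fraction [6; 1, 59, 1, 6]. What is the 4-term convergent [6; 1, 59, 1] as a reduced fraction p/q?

426/61

Start with 1.
59 + 1/(1/1) = 59 + 1/1 = 60/1
1 + 1/(60/1) = 1 + 1/60 = 61/60
6 + 1/(61/60) = 6 + 60/61 = 426/61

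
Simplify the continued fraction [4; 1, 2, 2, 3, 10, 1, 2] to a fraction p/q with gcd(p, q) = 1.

Use the convergent recurrence hₖ = aₖ·hₖ₋₁ + hₖ₋₂ (and likewise for the denominators kₖ):
a_0 = 4: 4/1
a_1 = 1: 5/1
a_2 = 2: 14/3
a_3 = 2: 33/7
a_4 = 3: 113/24
a_5 = 10: 1163/247
a_6 = 1: 1276/271
a_7 = 2: 3715/789

3715/789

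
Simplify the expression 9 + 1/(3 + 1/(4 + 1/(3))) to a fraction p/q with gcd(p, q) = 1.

391/42

Compute successive convergents:
a_0 = 9: 9/1
a_1 = 3: 28/3
a_2 = 4: 121/13
a_3 = 3: 391/42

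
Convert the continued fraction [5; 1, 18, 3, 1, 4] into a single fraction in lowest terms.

2177/366

a_0 = 5: 5/1
a_1 = 1: 6/1
a_2 = 18: 113/19
a_3 = 3: 345/58
a_4 = 1: 458/77
a_5 = 4: 2177/366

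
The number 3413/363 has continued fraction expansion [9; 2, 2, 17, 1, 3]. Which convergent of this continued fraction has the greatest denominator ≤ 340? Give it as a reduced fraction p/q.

865/92

a_0 = 9: 9/1  (≤ bound)
a_1 = 2: 19/2  (≤ bound)
a_2 = 2: 47/5  (≤ bound)
a_3 = 17: 818/87  (≤ bound)
a_4 = 1: 865/92  (≤ bound)
a_5 = 3: 3413/363  (> 340, stop)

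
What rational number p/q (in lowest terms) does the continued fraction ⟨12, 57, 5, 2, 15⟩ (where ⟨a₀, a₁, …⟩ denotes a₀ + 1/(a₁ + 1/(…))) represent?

Start with 15.
2 + 1/(15/1) = 2 + 1/15 = 31/15
5 + 1/(31/15) = 5 + 15/31 = 170/31
57 + 1/(170/31) = 57 + 31/170 = 9721/170
12 + 1/(9721/170) = 12 + 170/9721 = 116822/9721

116822/9721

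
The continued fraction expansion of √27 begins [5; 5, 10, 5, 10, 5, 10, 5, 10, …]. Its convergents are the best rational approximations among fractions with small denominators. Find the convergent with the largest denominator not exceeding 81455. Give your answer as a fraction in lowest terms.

70226/13515

a_0 = 5: 5/1  (≤ bound)
a_1 = 5: 26/5  (≤ bound)
a_2 = 10: 265/51  (≤ bound)
a_3 = 5: 1351/260  (≤ bound)
a_4 = 10: 13775/2651  (≤ bound)
a_5 = 5: 70226/13515  (≤ bound)
a_6 = 10: 716035/137801  (> 81455, stop)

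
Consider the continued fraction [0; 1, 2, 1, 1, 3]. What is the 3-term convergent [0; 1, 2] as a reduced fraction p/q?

2/3

Starting at the tail and folding back:
Start with 2.
1 + 1/(2/1) = 1 + 1/2 = 3/2
0 + 1/(3/2) = 0 + 2/3 = 2/3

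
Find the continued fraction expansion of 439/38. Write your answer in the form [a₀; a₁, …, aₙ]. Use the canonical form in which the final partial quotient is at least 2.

[11; 1, 1, 4, 4]

439 ÷ 38 → quotient 11, remainder 21
38 ÷ 21 → quotient 1, remainder 17
21 ÷ 17 → quotient 1, remainder 4
17 ÷ 4 → quotient 4, remainder 1
4 ÷ 1 → quotient 4, remainder 0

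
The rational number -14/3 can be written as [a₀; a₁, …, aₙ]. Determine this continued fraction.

[-5; 3]

-14 ÷ 3 → quotient -5, remainder 1
3 ÷ 1 → quotient 3, remainder 0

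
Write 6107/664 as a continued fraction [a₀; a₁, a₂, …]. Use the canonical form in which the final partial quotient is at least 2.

Apply division with remainder until the remainder is 0:
6107 = 9·664 + 131, so a_0 = 9
664 = 5·131 + 9, so a_1 = 5
131 = 14·9 + 5, so a_2 = 14
9 = 1·5 + 4, so a_3 = 1
5 = 1·4 + 1, so a_4 = 1
4 = 4·1 + 0, so a_5 = 4

[9; 5, 14, 1, 1, 4]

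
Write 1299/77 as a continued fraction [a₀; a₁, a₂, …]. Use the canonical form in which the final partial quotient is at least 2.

Apply division with remainder until the remainder is 0:
1299 ÷ 77 → quotient 16, remainder 67
77 ÷ 67 → quotient 1, remainder 10
67 ÷ 10 → quotient 6, remainder 7
10 ÷ 7 → quotient 1, remainder 3
7 ÷ 3 → quotient 2, remainder 1
3 ÷ 1 → quotient 3, remainder 0

[16; 1, 6, 1, 2, 3]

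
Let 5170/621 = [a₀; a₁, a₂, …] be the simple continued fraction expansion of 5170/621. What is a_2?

5170 = 8·621 + 202, so a_0 = 8
621 = 3·202 + 15, so a_1 = 3
202 = 13·15 + 7, so a_2 = 13

13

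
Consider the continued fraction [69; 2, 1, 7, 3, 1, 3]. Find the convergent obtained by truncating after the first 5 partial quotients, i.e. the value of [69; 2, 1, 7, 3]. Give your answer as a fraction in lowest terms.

Start with 3.
7 + 1/(3/1) = 7 + 1/3 = 22/3
1 + 1/(22/3) = 1 + 3/22 = 25/22
2 + 1/(25/22) = 2 + 22/25 = 72/25
69 + 1/(72/25) = 69 + 25/72 = 4993/72

4993/72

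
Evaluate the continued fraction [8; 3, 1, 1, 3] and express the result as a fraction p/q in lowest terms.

207/25

a_0 = 8: 8/1
a_1 = 3: 25/3
a_2 = 1: 33/4
a_3 = 1: 58/7
a_4 = 3: 207/25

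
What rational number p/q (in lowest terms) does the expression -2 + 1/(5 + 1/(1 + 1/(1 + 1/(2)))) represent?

-51/28

Start with 2.
1 + 1/(2/1) = 1 + 1/2 = 3/2
1 + 1/(3/2) = 1 + 2/3 = 5/3
5 + 1/(5/3) = 5 + 3/5 = 28/5
-2 + 1/(28/5) = -2 + 5/28 = -51/28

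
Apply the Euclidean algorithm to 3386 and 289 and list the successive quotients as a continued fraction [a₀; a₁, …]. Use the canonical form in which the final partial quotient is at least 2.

[11; 1, 2, 1, 1, 9, 1, 3]

Repeatedly divide and take the remainder:
3386 ÷ 289 → quotient 11, remainder 207
289 ÷ 207 → quotient 1, remainder 82
207 ÷ 82 → quotient 2, remainder 43
82 ÷ 43 → quotient 1, remainder 39
43 ÷ 39 → quotient 1, remainder 4
39 ÷ 4 → quotient 9, remainder 3
4 ÷ 3 → quotient 1, remainder 1
3 ÷ 1 → quotient 3, remainder 0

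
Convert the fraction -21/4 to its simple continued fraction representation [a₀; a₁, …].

Repeatedly divide and take the remainder:
-21 ÷ 4 → quotient -6, remainder 3
4 ÷ 3 → quotient 1, remainder 1
3 ÷ 1 → quotient 3, remainder 0

[-6; 1, 3]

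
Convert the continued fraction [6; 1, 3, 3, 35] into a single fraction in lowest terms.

Start with 35.
3 + 1/(35/1) = 3 + 1/35 = 106/35
3 + 1/(106/35) = 3 + 35/106 = 353/106
1 + 1/(353/106) = 1 + 106/353 = 459/353
6 + 1/(459/353) = 6 + 353/459 = 3107/459

3107/459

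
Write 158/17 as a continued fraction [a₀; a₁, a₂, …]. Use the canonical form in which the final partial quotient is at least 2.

158 = 9·17 + 5, so a_0 = 9
17 = 3·5 + 2, so a_1 = 3
5 = 2·2 + 1, so a_2 = 2
2 = 2·1 + 0, so a_3 = 2

[9; 3, 2, 2]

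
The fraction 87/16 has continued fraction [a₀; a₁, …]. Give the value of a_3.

2

Repeatedly divide and take the remainder:
87 = 5·16 + 7, so a_0 = 5
16 = 2·7 + 2, so a_1 = 2
7 = 3·2 + 1, so a_2 = 3
2 = 2·1 + 0, so a_3 = 2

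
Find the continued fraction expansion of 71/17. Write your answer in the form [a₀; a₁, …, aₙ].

[4; 5, 1, 2]

⌊71/17⌋ = 4, remainder 3
⌊17/3⌋ = 5, remainder 2
⌊3/2⌋ = 1, remainder 1
⌊2/1⌋ = 2, remainder 0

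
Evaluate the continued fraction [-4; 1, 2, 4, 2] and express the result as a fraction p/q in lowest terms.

-96/29

Work from the innermost term outward:
Start with 2.
4 + 1/(2/1) = 4 + 1/2 = 9/2
2 + 1/(9/2) = 2 + 2/9 = 20/9
1 + 1/(20/9) = 1 + 9/20 = 29/20
-4 + 1/(29/20) = -4 + 20/29 = -96/29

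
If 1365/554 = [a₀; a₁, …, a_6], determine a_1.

2

1365 ÷ 554 → quotient 2, remainder 257
554 ÷ 257 → quotient 2, remainder 40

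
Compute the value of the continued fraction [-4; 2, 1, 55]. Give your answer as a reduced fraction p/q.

Start with 55.
1 + 1/(55/1) = 1 + 1/55 = 56/55
2 + 1/(56/55) = 2 + 55/56 = 167/56
-4 + 1/(167/56) = -4 + 56/167 = -612/167

-612/167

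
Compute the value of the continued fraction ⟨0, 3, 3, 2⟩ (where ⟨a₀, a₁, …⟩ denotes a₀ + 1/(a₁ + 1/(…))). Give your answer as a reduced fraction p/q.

7/23

Start with 2.
3 + 1/(2/1) = 3 + 1/2 = 7/2
3 + 1/(7/2) = 3 + 2/7 = 23/7
0 + 1/(23/7) = 0 + 7/23 = 7/23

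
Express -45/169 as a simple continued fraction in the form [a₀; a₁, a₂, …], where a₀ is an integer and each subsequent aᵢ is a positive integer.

-45 = -1·169 + 124, so a_0 = -1
169 = 1·124 + 45, so a_1 = 1
124 = 2·45 + 34, so a_2 = 2
45 = 1·34 + 11, so a_3 = 1
34 = 3·11 + 1, so a_4 = 3
11 = 11·1 + 0, so a_5 = 11

[-1; 1, 2, 1, 3, 11]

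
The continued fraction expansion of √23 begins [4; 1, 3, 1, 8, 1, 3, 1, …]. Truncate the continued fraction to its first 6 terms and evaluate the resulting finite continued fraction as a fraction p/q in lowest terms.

235/49

Starting at the tail and folding back:
Start with 1.
8 + 1/(1/1) = 8 + 1/1 = 9/1
1 + 1/(9/1) = 1 + 1/9 = 10/9
3 + 1/(10/9) = 3 + 9/10 = 39/10
1 + 1/(39/10) = 1 + 10/39 = 49/39
4 + 1/(49/39) = 4 + 39/49 = 235/49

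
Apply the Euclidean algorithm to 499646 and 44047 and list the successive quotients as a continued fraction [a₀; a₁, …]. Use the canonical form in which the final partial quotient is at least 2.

499646 = 11·44047 + 15129, so a_0 = 11
44047 = 2·15129 + 13789, so a_1 = 2
15129 = 1·13789 + 1340, so a_2 = 1
13789 = 10·1340 + 389, so a_3 = 10
1340 = 3·389 + 173, so a_4 = 3
389 = 2·173 + 43, so a_5 = 2
173 = 4·43 + 1, so a_6 = 4
43 = 43·1 + 0, so a_7 = 43

[11; 2, 1, 10, 3, 2, 4, 43]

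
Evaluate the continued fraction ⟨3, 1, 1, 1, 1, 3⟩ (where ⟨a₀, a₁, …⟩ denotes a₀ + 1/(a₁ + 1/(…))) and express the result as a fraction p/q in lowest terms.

65/18

Start with 3.
1 + 1/(3/1) = 1 + 1/3 = 4/3
1 + 1/(4/3) = 1 + 3/4 = 7/4
1 + 1/(7/4) = 1 + 4/7 = 11/7
1 + 1/(11/7) = 1 + 7/11 = 18/11
3 + 1/(18/11) = 3 + 11/18 = 65/18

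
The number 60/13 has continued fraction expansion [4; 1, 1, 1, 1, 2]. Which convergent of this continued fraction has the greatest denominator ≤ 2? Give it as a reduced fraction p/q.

9/2

a_0 = 4: 4/1  (≤ bound)
a_1 = 1: 5/1  (≤ bound)
a_2 = 1: 9/2  (≤ bound)
a_3 = 1: 14/3  (> 2, stop)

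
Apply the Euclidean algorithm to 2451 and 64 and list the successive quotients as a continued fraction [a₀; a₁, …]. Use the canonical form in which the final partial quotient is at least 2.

Run the Euclidean algorithm, recording each quotient:
2451 = 38·64 + 19, so a_0 = 38
64 = 3·19 + 7, so a_1 = 3
19 = 2·7 + 5, so a_2 = 2
7 = 1·5 + 2, so a_3 = 1
5 = 2·2 + 1, so a_4 = 2
2 = 2·1 + 0, so a_5 = 2

[38; 3, 2, 1, 2, 2]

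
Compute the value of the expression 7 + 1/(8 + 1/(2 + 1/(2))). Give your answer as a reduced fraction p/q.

299/42

Start with 2.
2 + 1/(2/1) = 2 + 1/2 = 5/2
8 + 1/(5/2) = 8 + 2/5 = 42/5
7 + 1/(42/5) = 7 + 5/42 = 299/42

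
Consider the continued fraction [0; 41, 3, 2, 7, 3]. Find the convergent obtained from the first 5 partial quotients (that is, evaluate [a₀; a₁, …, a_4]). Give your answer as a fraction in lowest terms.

52/2147

a_0 = 0: 0/1
a_1 = 41: 1/41
a_2 = 3: 3/124
a_3 = 2: 7/289
a_4 = 7: 52/2147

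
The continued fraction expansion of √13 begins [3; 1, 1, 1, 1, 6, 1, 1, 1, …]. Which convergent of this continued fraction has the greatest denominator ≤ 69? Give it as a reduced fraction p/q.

a_0 = 3: 3/1  (≤ bound)
a_1 = 1: 4/1  (≤ bound)
a_2 = 1: 7/2  (≤ bound)
a_3 = 1: 11/3  (≤ bound)
a_4 = 1: 18/5  (≤ bound)
a_5 = 6: 119/33  (≤ bound)
a_6 = 1: 137/38  (≤ bound)
a_7 = 1: 256/71  (> 69, stop)

137/38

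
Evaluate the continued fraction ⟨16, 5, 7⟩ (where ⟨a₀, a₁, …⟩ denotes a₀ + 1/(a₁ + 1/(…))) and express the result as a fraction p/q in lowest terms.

583/36

a_0 = 16: 16/1
a_1 = 5: 81/5
a_2 = 7: 583/36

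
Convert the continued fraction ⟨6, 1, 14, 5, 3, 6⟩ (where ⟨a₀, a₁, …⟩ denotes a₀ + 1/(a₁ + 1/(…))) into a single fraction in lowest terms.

a_0 = 6: 6/1
a_1 = 1: 7/1
a_2 = 14: 104/15
a_3 = 5: 527/76
a_4 = 3: 1685/243
a_5 = 6: 10637/1534

10637/1534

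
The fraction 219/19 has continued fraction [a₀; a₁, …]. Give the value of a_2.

1

219 ÷ 19 → quotient 11, remainder 10
19 ÷ 10 → quotient 1, remainder 9
10 ÷ 9 → quotient 1, remainder 1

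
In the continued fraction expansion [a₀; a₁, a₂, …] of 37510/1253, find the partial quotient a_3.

1

Apply division with remainder until the remainder is 0:
37510 ÷ 1253 → quotient 29, remainder 1173
1253 ÷ 1173 → quotient 1, remainder 80
1173 ÷ 80 → quotient 14, remainder 53
80 ÷ 53 → quotient 1, remainder 27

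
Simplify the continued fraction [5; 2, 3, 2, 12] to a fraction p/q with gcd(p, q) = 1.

a_0 = 5: 5/1
a_1 = 2: 11/2
a_2 = 3: 38/7
a_3 = 2: 87/16
a_4 = 12: 1082/199

1082/199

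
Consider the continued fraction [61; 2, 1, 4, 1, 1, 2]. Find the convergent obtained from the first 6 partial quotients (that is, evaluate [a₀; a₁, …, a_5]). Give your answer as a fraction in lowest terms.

1902/31

Work from the innermost term outward:
Start with 1.
1 + 1/(1/1) = 1 + 1/1 = 2/1
4 + 1/(2/1) = 4 + 1/2 = 9/2
1 + 1/(9/2) = 1 + 2/9 = 11/9
2 + 1/(11/9) = 2 + 9/11 = 31/11
61 + 1/(31/11) = 61 + 11/31 = 1902/31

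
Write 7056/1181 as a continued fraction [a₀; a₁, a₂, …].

[5; 1, 38, 2, 1, 2, 1, 2]

Repeatedly divide and take the remainder:
⌊7056/1181⌋ = 5, remainder 1151
⌊1181/1151⌋ = 1, remainder 30
⌊1151/30⌋ = 38, remainder 11
⌊30/11⌋ = 2, remainder 8
⌊11/8⌋ = 1, remainder 3
⌊8/3⌋ = 2, remainder 2
⌊3/2⌋ = 1, remainder 1
⌊2/1⌋ = 2, remainder 0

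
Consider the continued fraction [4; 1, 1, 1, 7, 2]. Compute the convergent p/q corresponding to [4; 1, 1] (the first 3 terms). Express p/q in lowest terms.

9/2

a_0 = 4: 4/1
a_1 = 1: 5/1
a_2 = 1: 9/2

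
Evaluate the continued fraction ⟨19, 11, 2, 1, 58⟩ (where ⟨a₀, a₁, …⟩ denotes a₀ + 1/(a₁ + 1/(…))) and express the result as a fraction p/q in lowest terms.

38081/1995

a_0 = 19: 19/1
a_1 = 11: 210/11
a_2 = 2: 439/23
a_3 = 1: 649/34
a_4 = 58: 38081/1995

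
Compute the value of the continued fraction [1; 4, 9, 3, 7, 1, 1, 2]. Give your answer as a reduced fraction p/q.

Work from the innermost term outward:
Start with 2.
1 + 1/(2/1) = 1 + 1/2 = 3/2
1 + 1/(3/2) = 1 + 2/3 = 5/3
7 + 1/(5/3) = 7 + 3/5 = 38/5
3 + 1/(38/5) = 3 + 5/38 = 119/38
9 + 1/(119/38) = 9 + 38/119 = 1109/119
4 + 1/(1109/119) = 4 + 119/1109 = 4555/1109
1 + 1/(4555/1109) = 1 + 1109/4555 = 5664/4555

5664/4555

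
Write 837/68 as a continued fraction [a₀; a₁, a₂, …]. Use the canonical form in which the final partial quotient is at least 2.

[12; 3, 4, 5]

Run the Euclidean algorithm, recording each quotient:
837 ÷ 68 → quotient 12, remainder 21
68 ÷ 21 → quotient 3, remainder 5
21 ÷ 5 → quotient 4, remainder 1
5 ÷ 1 → quotient 5, remainder 0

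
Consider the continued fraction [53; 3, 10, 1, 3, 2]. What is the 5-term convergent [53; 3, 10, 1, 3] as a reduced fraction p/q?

7092/133

Starting at the tail and folding back:
Start with 3.
1 + 1/(3/1) = 1 + 1/3 = 4/3
10 + 1/(4/3) = 10 + 3/4 = 43/4
3 + 1/(43/4) = 3 + 4/43 = 133/43
53 + 1/(133/43) = 53 + 43/133 = 7092/133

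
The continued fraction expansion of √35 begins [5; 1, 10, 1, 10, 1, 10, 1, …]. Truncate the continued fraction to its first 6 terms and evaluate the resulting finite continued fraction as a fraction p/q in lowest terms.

a_0 = 5: 5/1
a_1 = 1: 6/1
a_2 = 10: 65/11
a_3 = 1: 71/12
a_4 = 10: 775/131
a_5 = 1: 846/143

846/143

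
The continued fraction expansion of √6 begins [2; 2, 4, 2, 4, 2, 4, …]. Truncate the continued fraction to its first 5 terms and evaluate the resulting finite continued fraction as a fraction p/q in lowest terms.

218/89

a_0 = 2: 2/1
a_1 = 2: 5/2
a_2 = 4: 22/9
a_3 = 2: 49/20
a_4 = 4: 218/89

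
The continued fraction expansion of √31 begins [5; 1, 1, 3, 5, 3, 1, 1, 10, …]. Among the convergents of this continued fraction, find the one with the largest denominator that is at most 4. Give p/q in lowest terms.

11/2

a_0 = 5: 5/1  (≤ bound)
a_1 = 1: 6/1  (≤ bound)
a_2 = 1: 11/2  (≤ bound)
a_3 = 3: 39/7  (> 4, stop)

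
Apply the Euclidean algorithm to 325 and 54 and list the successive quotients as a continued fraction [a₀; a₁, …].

Run the Euclidean algorithm, recording each quotient:
⌊325/54⌋ = 6, remainder 1
⌊54/1⌋ = 54, remainder 0

[6; 54]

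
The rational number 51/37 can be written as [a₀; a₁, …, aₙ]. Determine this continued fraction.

[1; 2, 1, 1, 1, 4]

51 = 1·37 + 14, so a_0 = 1
37 = 2·14 + 9, so a_1 = 2
14 = 1·9 + 5, so a_2 = 1
9 = 1·5 + 4, so a_3 = 1
5 = 1·4 + 1, so a_4 = 1
4 = 4·1 + 0, so a_5 = 4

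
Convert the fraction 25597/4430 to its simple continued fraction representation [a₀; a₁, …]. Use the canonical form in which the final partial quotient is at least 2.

[5; 1, 3, 1, 1, 37, 3, 4]

Run the Euclidean algorithm, recording each quotient:
⌊25597/4430⌋ = 5, remainder 3447
⌊4430/3447⌋ = 1, remainder 983
⌊3447/983⌋ = 3, remainder 498
⌊983/498⌋ = 1, remainder 485
⌊498/485⌋ = 1, remainder 13
⌊485/13⌋ = 37, remainder 4
⌊13/4⌋ = 3, remainder 1
⌊4/1⌋ = 4, remainder 0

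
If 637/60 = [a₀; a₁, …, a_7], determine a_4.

Run the Euclidean algorithm, recording each quotient:
637 = 10·60 + 37, so a_0 = 10
60 = 1·37 + 23, so a_1 = 1
37 = 1·23 + 14, so a_2 = 1
23 = 1·14 + 9, so a_3 = 1
14 = 1·9 + 5, so a_4 = 1

1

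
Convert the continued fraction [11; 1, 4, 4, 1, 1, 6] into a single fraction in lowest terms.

3637/308

a_0 = 11: 11/1
a_1 = 1: 12/1
a_2 = 4: 59/5
a_3 = 4: 248/21
a_4 = 1: 307/26
a_5 = 1: 555/47
a_6 = 6: 3637/308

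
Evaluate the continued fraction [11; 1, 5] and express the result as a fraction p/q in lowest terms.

Start with 5.
1 + 1/(5/1) = 1 + 1/5 = 6/5
11 + 1/(6/5) = 11 + 5/6 = 71/6

71/6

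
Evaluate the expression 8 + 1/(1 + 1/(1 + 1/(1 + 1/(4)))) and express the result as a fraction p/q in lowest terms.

Start with 4.
1 + 1/(4/1) = 1 + 1/4 = 5/4
1 + 1/(5/4) = 1 + 4/5 = 9/5
1 + 1/(9/5) = 1 + 5/9 = 14/9
8 + 1/(14/9) = 8 + 9/14 = 121/14

121/14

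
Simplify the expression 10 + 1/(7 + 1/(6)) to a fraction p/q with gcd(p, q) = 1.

436/43

Use the convergent recurrence hₖ = aₖ·hₖ₋₁ + hₖ₋₂ (and likewise for the denominators kₖ):
a_0 = 10: 10/1
a_1 = 7: 71/7
a_2 = 6: 436/43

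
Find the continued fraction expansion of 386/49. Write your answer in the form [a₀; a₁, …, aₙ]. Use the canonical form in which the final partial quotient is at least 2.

386 = 7·49 + 43, so a_0 = 7
49 = 1·43 + 6, so a_1 = 1
43 = 7·6 + 1, so a_2 = 7
6 = 6·1 + 0, so a_3 = 6

[7; 1, 7, 6]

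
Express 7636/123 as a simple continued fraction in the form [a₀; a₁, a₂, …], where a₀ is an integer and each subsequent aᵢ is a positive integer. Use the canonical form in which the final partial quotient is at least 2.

Run the Euclidean algorithm, recording each quotient:
⌊7636/123⌋ = 62, remainder 10
⌊123/10⌋ = 12, remainder 3
⌊10/3⌋ = 3, remainder 1
⌊3/1⌋ = 3, remainder 0

[62; 12, 3, 3]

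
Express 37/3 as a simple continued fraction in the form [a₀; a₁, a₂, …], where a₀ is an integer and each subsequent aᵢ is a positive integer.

[12; 3]

⌊37/3⌋ = 12, remainder 1
⌊3/1⌋ = 3, remainder 0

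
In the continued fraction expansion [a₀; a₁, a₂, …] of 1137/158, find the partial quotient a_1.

Run the Euclidean algorithm, recording each quotient:
1137 ÷ 158 → quotient 7, remainder 31
158 ÷ 31 → quotient 5, remainder 3

5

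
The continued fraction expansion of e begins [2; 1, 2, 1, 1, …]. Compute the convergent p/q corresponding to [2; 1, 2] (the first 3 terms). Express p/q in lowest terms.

Start with 2.
1 + 1/(2/1) = 1 + 1/2 = 3/2
2 + 1/(3/2) = 2 + 2/3 = 8/3

8/3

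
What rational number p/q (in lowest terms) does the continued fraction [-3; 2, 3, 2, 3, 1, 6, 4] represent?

-5114/1995

Start with 4.
6 + 1/(4/1) = 6 + 1/4 = 25/4
1 + 1/(25/4) = 1 + 4/25 = 29/25
3 + 1/(29/25) = 3 + 25/29 = 112/29
2 + 1/(112/29) = 2 + 29/112 = 253/112
3 + 1/(253/112) = 3 + 112/253 = 871/253
2 + 1/(871/253) = 2 + 253/871 = 1995/871
-3 + 1/(1995/871) = -3 + 871/1995 = -5114/1995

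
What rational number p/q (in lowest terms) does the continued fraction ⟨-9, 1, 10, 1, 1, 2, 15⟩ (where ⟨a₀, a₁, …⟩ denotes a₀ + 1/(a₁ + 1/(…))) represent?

a_0 = -9: -9/1
a_1 = 1: -8/1
a_2 = 10: -89/11
a_3 = 1: -97/12
a_4 = 1: -186/23
a_5 = 2: -469/58
a_6 = 15: -7221/893

-7221/893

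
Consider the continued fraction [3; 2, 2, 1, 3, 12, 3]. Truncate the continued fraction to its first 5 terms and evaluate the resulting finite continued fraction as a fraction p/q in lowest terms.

89/26

Compute successive convergents:
a_0 = 3: 3/1
a_1 = 2: 7/2
a_2 = 2: 17/5
a_3 = 1: 24/7
a_4 = 3: 89/26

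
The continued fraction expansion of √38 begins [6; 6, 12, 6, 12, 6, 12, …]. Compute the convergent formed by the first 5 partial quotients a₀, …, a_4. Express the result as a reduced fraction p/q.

33294/5401

Start with 12.
6 + 1/(12/1) = 6 + 1/12 = 73/12
12 + 1/(73/12) = 12 + 12/73 = 888/73
6 + 1/(888/73) = 6 + 73/888 = 5401/888
6 + 1/(5401/888) = 6 + 888/5401 = 33294/5401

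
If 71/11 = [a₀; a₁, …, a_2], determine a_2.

71 = 6·11 + 5, so a_0 = 6
11 = 2·5 + 1, so a_1 = 2
5 = 5·1 + 0, so a_2 = 5

5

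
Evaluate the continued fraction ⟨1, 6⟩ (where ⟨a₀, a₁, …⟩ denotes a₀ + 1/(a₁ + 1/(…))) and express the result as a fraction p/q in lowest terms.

7/6

Collapse the nested fraction from the inside out:
Start with 6.
1 + 1/(6/1) = 1 + 1/6 = 7/6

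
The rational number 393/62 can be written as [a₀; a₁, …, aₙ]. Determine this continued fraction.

Run the Euclidean algorithm, recording each quotient:
393 = 6·62 + 21, so a_0 = 6
62 = 2·21 + 20, so a_1 = 2
21 = 1·20 + 1, so a_2 = 1
20 = 20·1 + 0, so a_3 = 20

[6; 2, 1, 20]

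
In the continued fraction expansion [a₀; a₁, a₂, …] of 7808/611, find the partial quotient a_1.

1

Run the Euclidean algorithm, recording each quotient:
7808 = 12·611 + 476, so a_0 = 12
611 = 1·476 + 135, so a_1 = 1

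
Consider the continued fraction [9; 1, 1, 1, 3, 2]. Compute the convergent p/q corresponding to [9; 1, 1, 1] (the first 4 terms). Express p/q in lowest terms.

29/3

a_0 = 9: 9/1
a_1 = 1: 10/1
a_2 = 1: 19/2
a_3 = 1: 29/3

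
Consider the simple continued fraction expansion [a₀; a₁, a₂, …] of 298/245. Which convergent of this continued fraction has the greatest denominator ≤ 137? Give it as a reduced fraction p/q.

45/37

a_0 = 1: 1/1  (≤ bound)
a_1 = 4: 5/4  (≤ bound)
a_2 = 1: 6/5  (≤ bound)
a_3 = 1: 11/9  (≤ bound)
a_4 = 1: 17/14  (≤ bound)
a_5 = 1: 28/23  (≤ bound)
a_6 = 1: 45/37  (≤ bound)
a_7 = 6: 298/245  (> 137, stop)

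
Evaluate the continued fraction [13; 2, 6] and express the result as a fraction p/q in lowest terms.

175/13

a_0 = 13: 13/1
a_1 = 2: 27/2
a_2 = 6: 175/13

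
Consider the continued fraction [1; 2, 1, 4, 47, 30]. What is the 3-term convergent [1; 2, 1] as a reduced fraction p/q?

Work from the innermost term outward:
Start with 1.
2 + 1/(1/1) = 2 + 1/1 = 3/1
1 + 1/(3/1) = 1 + 1/3 = 4/3

4/3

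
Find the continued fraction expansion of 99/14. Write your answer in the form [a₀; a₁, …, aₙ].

Repeatedly divide and take the remainder:
⌊99/14⌋ = 7, remainder 1
⌊14/1⌋ = 14, remainder 0

[7; 14]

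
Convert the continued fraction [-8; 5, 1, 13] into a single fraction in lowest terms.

-650/83

Compute successive convergents:
a_0 = -8: -8/1
a_1 = 5: -39/5
a_2 = 1: -47/6
a_3 = 13: -650/83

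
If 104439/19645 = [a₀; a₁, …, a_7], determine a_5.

1

Repeatedly divide and take the remainder:
104439 = 5·19645 + 6214, so a_0 = 5
19645 = 3·6214 + 1003, so a_1 = 3
6214 = 6·1003 + 196, so a_2 = 6
1003 = 5·196 + 23, so a_3 = 5
196 = 8·23 + 12, so a_4 = 8
23 = 1·12 + 11, so a_5 = 1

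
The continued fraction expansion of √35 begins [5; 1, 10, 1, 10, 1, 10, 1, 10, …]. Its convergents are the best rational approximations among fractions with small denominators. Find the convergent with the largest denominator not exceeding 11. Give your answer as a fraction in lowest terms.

65/11

List convergents until the denominator exceeds the bound:
a_0 = 5: 5/1  (≤ bound)
a_1 = 1: 6/1  (≤ bound)
a_2 = 10: 65/11  (≤ bound)
a_3 = 1: 71/12  (> 11, stop)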